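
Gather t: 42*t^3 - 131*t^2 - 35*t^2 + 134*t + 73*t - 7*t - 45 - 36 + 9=42*t^3 - 166*t^2 + 200*t - 72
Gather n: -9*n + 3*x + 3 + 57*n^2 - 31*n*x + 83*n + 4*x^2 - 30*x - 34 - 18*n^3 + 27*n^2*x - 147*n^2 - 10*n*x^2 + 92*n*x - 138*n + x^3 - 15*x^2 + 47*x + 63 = -18*n^3 + n^2*(27*x - 90) + n*(-10*x^2 + 61*x - 64) + x^3 - 11*x^2 + 20*x + 32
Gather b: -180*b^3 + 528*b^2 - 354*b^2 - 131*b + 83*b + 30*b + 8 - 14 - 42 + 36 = -180*b^3 + 174*b^2 - 18*b - 12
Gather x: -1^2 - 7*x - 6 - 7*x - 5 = -14*x - 12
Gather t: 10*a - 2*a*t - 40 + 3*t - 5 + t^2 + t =10*a + t^2 + t*(4 - 2*a) - 45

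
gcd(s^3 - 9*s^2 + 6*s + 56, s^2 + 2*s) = s + 2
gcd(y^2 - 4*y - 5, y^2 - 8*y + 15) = y - 5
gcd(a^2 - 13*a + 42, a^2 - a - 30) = a - 6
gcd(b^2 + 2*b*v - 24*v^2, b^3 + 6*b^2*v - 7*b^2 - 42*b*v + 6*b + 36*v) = b + 6*v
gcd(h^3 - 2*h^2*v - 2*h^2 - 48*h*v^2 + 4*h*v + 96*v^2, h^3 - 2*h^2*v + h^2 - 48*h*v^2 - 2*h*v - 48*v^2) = -h^2 + 2*h*v + 48*v^2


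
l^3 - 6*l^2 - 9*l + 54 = (l - 6)*(l - 3)*(l + 3)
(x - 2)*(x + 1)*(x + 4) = x^3 + 3*x^2 - 6*x - 8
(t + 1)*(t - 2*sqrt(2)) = t^2 - 2*sqrt(2)*t + t - 2*sqrt(2)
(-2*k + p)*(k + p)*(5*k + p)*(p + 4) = -10*k^3*p - 40*k^3 - 7*k^2*p^2 - 28*k^2*p + 4*k*p^3 + 16*k*p^2 + p^4 + 4*p^3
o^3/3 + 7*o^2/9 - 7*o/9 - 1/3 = (o/3 + 1)*(o - 1)*(o + 1/3)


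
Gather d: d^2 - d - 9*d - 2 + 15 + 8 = d^2 - 10*d + 21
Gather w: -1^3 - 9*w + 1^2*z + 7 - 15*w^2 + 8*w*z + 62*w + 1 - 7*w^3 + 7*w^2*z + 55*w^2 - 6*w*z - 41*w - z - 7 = -7*w^3 + w^2*(7*z + 40) + w*(2*z + 12)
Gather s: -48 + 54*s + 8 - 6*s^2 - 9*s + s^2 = -5*s^2 + 45*s - 40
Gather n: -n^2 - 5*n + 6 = -n^2 - 5*n + 6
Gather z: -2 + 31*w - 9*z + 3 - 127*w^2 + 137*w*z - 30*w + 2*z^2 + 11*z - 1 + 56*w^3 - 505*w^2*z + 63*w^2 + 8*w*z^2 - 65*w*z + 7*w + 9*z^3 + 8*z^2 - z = 56*w^3 - 64*w^2 + 8*w + 9*z^3 + z^2*(8*w + 10) + z*(-505*w^2 + 72*w + 1)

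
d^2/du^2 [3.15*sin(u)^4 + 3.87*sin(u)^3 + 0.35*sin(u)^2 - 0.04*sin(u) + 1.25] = -50.4*sin(u)^4 - 34.83*sin(u)^3 + 36.4*sin(u)^2 + 23.26*sin(u) + 0.7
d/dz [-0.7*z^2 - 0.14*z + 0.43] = -1.4*z - 0.14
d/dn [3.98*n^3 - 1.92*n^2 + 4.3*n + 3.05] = 11.94*n^2 - 3.84*n + 4.3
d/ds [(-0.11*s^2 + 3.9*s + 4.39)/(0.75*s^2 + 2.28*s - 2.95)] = (-3.1758*s^2 - 5.936*s - 21.5142)/(0.5625*s^4 + 3.42*s^3 + 0.773399999999999*s^2 - 13.452*s + 8.7025)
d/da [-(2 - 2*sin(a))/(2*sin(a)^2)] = (2 - sin(a))*cos(a)/sin(a)^3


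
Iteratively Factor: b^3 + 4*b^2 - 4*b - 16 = (b + 4)*(b^2 - 4) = (b + 2)*(b + 4)*(b - 2)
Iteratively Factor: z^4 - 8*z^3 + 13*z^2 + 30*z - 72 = (z - 3)*(z^3 - 5*z^2 - 2*z + 24) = (z - 4)*(z - 3)*(z^2 - z - 6) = (z - 4)*(z - 3)*(z + 2)*(z - 3)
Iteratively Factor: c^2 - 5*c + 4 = (c - 1)*(c - 4)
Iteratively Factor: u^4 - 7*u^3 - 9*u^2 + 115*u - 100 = (u - 5)*(u^3 - 2*u^2 - 19*u + 20) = (u - 5)*(u - 1)*(u^2 - u - 20) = (u - 5)^2*(u - 1)*(u + 4)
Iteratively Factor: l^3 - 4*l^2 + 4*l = (l - 2)*(l^2 - 2*l) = l*(l - 2)*(l - 2)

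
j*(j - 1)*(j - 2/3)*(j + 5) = j^4 + 10*j^3/3 - 23*j^2/3 + 10*j/3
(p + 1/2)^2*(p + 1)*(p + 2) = p^4 + 4*p^3 + 21*p^2/4 + 11*p/4 + 1/2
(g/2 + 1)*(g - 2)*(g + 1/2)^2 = g^4/2 + g^3/2 - 15*g^2/8 - 2*g - 1/2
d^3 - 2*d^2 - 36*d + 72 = (d - 6)*(d - 2)*(d + 6)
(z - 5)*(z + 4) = z^2 - z - 20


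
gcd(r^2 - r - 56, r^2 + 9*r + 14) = r + 7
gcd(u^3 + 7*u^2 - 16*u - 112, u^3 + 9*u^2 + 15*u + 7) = u + 7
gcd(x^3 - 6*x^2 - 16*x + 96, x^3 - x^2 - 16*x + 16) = x^2 - 16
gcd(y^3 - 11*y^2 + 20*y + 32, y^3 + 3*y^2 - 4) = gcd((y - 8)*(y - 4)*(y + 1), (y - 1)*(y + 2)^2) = 1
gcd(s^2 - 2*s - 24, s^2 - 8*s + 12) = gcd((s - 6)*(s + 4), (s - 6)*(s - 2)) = s - 6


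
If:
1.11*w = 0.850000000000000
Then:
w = 0.77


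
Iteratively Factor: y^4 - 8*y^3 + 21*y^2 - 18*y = (y)*(y^3 - 8*y^2 + 21*y - 18) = y*(y - 3)*(y^2 - 5*y + 6) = y*(y - 3)^2*(y - 2)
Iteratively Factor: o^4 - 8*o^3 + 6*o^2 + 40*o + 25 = (o - 5)*(o^3 - 3*o^2 - 9*o - 5) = (o - 5)*(o + 1)*(o^2 - 4*o - 5) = (o - 5)^2*(o + 1)*(o + 1)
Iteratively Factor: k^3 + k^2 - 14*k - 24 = (k - 4)*(k^2 + 5*k + 6) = (k - 4)*(k + 2)*(k + 3)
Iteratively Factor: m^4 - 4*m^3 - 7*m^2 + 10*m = (m - 5)*(m^3 + m^2 - 2*m) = m*(m - 5)*(m^2 + m - 2) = m*(m - 5)*(m + 2)*(m - 1)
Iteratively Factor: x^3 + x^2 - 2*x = (x)*(x^2 + x - 2) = x*(x - 1)*(x + 2)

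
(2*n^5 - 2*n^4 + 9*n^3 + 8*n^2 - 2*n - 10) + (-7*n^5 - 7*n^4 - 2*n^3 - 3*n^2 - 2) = -5*n^5 - 9*n^4 + 7*n^3 + 5*n^2 - 2*n - 12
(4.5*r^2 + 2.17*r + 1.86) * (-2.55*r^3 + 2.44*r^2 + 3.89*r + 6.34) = -11.475*r^5 + 5.4465*r^4 + 18.0568*r^3 + 41.5097*r^2 + 20.9932*r + 11.7924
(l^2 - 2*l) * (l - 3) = l^3 - 5*l^2 + 6*l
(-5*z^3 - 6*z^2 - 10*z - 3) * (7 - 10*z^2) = 50*z^5 + 60*z^4 + 65*z^3 - 12*z^2 - 70*z - 21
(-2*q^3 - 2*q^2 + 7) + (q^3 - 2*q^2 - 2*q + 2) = -q^3 - 4*q^2 - 2*q + 9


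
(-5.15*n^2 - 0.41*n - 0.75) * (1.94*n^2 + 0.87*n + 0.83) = -9.991*n^4 - 5.2759*n^3 - 6.0862*n^2 - 0.9928*n - 0.6225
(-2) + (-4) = -6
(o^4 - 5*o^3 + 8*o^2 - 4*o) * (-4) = -4*o^4 + 20*o^3 - 32*o^2 + 16*o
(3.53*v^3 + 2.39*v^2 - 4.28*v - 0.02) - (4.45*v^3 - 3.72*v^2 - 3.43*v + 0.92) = -0.92*v^3 + 6.11*v^2 - 0.85*v - 0.94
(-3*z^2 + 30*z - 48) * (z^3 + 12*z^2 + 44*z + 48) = -3*z^5 - 6*z^4 + 180*z^3 + 600*z^2 - 672*z - 2304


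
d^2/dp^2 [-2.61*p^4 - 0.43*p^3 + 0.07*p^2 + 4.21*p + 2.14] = -31.32*p^2 - 2.58*p + 0.14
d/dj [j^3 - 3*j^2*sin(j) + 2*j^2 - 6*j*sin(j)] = -3*j^2*cos(j) + 3*j^2 - 6*sqrt(2)*j*sin(j + pi/4) + 4*j - 6*sin(j)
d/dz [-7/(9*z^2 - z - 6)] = 7*(18*z - 1)/(-9*z^2 + z + 6)^2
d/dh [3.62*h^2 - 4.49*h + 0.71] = 7.24*h - 4.49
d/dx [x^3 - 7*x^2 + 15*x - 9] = 3*x^2 - 14*x + 15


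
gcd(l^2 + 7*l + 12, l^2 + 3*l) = l + 3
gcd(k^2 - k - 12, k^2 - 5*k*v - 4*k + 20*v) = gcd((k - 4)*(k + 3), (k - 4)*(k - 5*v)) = k - 4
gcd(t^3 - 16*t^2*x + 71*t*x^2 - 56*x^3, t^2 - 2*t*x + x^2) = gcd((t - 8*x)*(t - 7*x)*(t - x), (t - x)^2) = -t + x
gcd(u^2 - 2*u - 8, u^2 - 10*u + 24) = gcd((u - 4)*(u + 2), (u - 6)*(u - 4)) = u - 4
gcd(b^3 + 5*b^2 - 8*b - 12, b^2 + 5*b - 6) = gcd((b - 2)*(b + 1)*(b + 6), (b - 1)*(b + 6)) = b + 6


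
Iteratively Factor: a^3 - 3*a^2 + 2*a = (a - 2)*(a^2 - a) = a*(a - 2)*(a - 1)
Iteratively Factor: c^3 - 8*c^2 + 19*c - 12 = (c - 1)*(c^2 - 7*c + 12) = (c - 4)*(c - 1)*(c - 3)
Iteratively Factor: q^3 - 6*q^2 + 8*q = (q - 4)*(q^2 - 2*q) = q*(q - 4)*(q - 2)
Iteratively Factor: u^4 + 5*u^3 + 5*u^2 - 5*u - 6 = (u - 1)*(u^3 + 6*u^2 + 11*u + 6) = (u - 1)*(u + 1)*(u^2 + 5*u + 6) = (u - 1)*(u + 1)*(u + 3)*(u + 2)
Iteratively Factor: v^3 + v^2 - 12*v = (v + 4)*(v^2 - 3*v) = v*(v + 4)*(v - 3)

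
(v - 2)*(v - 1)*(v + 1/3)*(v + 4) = v^4 + 4*v^3/3 - 29*v^2/3 + 14*v/3 + 8/3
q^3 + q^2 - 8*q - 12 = (q - 3)*(q + 2)^2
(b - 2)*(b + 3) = b^2 + b - 6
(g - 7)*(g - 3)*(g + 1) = g^3 - 9*g^2 + 11*g + 21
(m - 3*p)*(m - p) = m^2 - 4*m*p + 3*p^2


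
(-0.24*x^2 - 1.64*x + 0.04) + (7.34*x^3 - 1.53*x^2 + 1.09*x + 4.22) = 7.34*x^3 - 1.77*x^2 - 0.55*x + 4.26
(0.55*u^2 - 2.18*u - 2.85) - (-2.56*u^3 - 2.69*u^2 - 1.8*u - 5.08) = 2.56*u^3 + 3.24*u^2 - 0.38*u + 2.23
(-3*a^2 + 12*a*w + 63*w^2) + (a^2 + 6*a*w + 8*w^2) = -2*a^2 + 18*a*w + 71*w^2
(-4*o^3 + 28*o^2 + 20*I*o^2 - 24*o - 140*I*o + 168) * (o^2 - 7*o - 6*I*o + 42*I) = -4*o^5 + 56*o^4 + 44*I*o^4 - 100*o^3 - 616*I*o^3 - 1344*o^2 + 2300*I*o^2 + 4704*o - 2016*I*o + 7056*I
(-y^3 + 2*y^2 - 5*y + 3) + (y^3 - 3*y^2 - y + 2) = -y^2 - 6*y + 5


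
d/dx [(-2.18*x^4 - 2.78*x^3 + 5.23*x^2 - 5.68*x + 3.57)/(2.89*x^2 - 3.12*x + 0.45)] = (-12.6004*x^5 + 12.3706*x^4 + 13.4232*x^3 - 3.65540000000001*x^2 - 15.9276*x + 8.5824)/(8.3521*x^4 - 18.0336*x^3 + 12.3354*x^2 - 2.808*x + 0.2025)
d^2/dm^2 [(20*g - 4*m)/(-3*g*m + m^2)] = 8*(m*(-8*g + 3*m)*(3*g - m) - (3*g - 2*m)^2*(5*g - m))/(m^3*(3*g - m)^3)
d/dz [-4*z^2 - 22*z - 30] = -8*z - 22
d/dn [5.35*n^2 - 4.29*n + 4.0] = 10.7*n - 4.29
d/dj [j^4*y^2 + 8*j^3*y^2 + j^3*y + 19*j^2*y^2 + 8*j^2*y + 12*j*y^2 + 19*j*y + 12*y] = y*(4*j^3*y + 24*j^2*y + 3*j^2 + 38*j*y + 16*j + 12*y + 19)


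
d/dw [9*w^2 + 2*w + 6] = 18*w + 2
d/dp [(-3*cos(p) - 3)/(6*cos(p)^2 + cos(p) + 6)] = 3*(6*sin(p)^2 - 12*cos(p) - 1)*sin(p)/(6*cos(p)^2 + cos(p) + 6)^2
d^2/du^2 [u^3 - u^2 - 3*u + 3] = 6*u - 2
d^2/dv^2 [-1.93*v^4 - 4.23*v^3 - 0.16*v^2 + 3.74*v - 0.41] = -23.16*v^2 - 25.38*v - 0.32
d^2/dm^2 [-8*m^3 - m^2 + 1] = -48*m - 2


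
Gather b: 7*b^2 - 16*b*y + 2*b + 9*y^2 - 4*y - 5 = 7*b^2 + b*(2 - 16*y) + 9*y^2 - 4*y - 5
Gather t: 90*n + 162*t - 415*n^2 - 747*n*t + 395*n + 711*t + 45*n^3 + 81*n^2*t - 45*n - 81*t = 45*n^3 - 415*n^2 + 440*n + t*(81*n^2 - 747*n + 792)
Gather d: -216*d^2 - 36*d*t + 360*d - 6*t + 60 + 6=-216*d^2 + d*(360 - 36*t) - 6*t + 66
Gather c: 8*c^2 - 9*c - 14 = 8*c^2 - 9*c - 14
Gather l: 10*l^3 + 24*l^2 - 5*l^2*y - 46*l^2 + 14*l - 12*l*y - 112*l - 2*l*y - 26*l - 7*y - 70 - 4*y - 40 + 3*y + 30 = 10*l^3 + l^2*(-5*y - 22) + l*(-14*y - 124) - 8*y - 80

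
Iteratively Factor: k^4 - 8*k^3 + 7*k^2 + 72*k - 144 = (k - 3)*(k^3 - 5*k^2 - 8*k + 48) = (k - 4)*(k - 3)*(k^2 - k - 12) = (k - 4)^2*(k - 3)*(k + 3)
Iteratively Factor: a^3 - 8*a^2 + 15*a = (a)*(a^2 - 8*a + 15) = a*(a - 3)*(a - 5)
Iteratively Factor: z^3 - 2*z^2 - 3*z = (z + 1)*(z^2 - 3*z) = (z - 3)*(z + 1)*(z)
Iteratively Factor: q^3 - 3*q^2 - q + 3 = (q + 1)*(q^2 - 4*q + 3) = (q - 3)*(q + 1)*(q - 1)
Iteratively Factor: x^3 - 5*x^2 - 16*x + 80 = (x + 4)*(x^2 - 9*x + 20) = (x - 4)*(x + 4)*(x - 5)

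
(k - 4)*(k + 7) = k^2 + 3*k - 28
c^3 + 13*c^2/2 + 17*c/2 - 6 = (c - 1/2)*(c + 3)*(c + 4)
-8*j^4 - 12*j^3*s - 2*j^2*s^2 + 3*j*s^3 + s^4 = (-2*j + s)*(j + s)*(2*j + s)^2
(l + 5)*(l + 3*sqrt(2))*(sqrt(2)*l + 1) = sqrt(2)*l^3 + 7*l^2 + 5*sqrt(2)*l^2 + 3*sqrt(2)*l + 35*l + 15*sqrt(2)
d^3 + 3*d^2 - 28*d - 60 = (d - 5)*(d + 2)*(d + 6)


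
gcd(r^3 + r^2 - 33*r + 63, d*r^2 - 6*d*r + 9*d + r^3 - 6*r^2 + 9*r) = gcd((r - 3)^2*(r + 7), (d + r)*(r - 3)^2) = r^2 - 6*r + 9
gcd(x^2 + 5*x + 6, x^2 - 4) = x + 2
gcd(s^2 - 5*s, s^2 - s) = s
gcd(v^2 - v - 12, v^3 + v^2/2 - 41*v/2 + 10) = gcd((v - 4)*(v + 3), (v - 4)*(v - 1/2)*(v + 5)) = v - 4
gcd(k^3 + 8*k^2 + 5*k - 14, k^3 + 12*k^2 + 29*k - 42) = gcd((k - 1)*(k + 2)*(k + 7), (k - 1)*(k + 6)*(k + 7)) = k^2 + 6*k - 7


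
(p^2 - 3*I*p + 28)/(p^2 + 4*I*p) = (p - 7*I)/p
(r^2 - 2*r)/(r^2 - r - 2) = r/(r + 1)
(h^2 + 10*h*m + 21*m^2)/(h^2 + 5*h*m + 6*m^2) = (h + 7*m)/(h + 2*m)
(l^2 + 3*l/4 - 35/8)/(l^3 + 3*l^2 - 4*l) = (8*l^2 + 6*l - 35)/(8*l*(l^2 + 3*l - 4))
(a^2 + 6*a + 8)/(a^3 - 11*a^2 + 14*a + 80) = (a + 4)/(a^2 - 13*a + 40)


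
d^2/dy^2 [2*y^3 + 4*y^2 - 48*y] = 12*y + 8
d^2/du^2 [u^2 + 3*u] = 2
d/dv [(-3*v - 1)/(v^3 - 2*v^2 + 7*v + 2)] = (6*v^3 - 3*v^2 - 4*v + 1)/(v^6 - 4*v^5 + 18*v^4 - 24*v^3 + 41*v^2 + 28*v + 4)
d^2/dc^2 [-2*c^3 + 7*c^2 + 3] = 14 - 12*c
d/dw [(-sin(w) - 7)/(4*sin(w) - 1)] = 29*cos(w)/(4*sin(w) - 1)^2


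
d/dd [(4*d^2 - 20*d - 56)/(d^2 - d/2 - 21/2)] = 8*(9*d^2 + 14*d + 91)/(4*d^4 - 4*d^3 - 83*d^2 + 42*d + 441)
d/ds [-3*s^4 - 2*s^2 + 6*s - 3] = -12*s^3 - 4*s + 6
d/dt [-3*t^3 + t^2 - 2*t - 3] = -9*t^2 + 2*t - 2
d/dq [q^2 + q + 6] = 2*q + 1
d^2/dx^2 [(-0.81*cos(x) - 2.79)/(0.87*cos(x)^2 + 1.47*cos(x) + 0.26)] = (2.33308400411393*(1 - cos(x)^2)^2 + 0.193006315395797*cos(x)^5 + 2.63775297707588*cos(x)^3 + 1.6831677277325*cos(x)^2 - 6.71206725089036*cos(x) - 5.53673214391963)/(0.591836734693878*cos(x)^2 + 1.0*cos(x) + 0.17687074829932)^3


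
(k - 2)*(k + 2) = k^2 - 4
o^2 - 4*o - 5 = (o - 5)*(o + 1)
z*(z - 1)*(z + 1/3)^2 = z^4 - z^3/3 - 5*z^2/9 - z/9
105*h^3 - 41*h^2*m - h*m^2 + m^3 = (-5*h + m)*(-3*h + m)*(7*h + m)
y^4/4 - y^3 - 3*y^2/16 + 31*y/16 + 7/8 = (y/4 + 1/4)*(y - 7/2)*(y - 2)*(y + 1/2)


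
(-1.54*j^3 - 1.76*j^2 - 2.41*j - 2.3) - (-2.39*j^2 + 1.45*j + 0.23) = -1.54*j^3 + 0.63*j^2 - 3.86*j - 2.53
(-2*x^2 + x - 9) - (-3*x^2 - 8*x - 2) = x^2 + 9*x - 7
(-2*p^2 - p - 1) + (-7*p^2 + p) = -9*p^2 - 1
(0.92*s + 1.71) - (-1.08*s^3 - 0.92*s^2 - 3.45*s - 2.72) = 1.08*s^3 + 0.92*s^2 + 4.37*s + 4.43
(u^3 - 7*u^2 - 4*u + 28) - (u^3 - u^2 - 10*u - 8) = -6*u^2 + 6*u + 36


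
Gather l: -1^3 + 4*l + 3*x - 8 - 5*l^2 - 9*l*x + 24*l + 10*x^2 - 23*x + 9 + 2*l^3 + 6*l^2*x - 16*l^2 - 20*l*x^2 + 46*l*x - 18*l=2*l^3 + l^2*(6*x - 21) + l*(-20*x^2 + 37*x + 10) + 10*x^2 - 20*x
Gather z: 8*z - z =7*z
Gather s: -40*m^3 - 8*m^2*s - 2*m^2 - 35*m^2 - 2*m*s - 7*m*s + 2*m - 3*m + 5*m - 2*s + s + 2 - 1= -40*m^3 - 37*m^2 + 4*m + s*(-8*m^2 - 9*m - 1) + 1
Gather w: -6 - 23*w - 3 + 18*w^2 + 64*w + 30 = 18*w^2 + 41*w + 21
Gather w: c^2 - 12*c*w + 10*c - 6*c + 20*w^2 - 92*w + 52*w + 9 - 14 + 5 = c^2 + 4*c + 20*w^2 + w*(-12*c - 40)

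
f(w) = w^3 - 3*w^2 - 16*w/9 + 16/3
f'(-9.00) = 295.22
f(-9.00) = -950.67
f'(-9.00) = 295.22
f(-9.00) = -950.67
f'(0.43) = -3.80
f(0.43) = 4.09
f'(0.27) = -3.18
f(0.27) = 4.65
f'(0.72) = -4.54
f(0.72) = 2.87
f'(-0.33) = 0.53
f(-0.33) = 5.56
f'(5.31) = 50.95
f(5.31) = 61.03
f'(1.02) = -4.78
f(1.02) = 1.46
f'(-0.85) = 5.49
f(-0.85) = 4.06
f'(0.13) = -2.51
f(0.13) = 5.05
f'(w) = 3*w^2 - 6*w - 16/9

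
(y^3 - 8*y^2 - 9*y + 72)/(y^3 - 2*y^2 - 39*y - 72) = (y - 3)/(y + 3)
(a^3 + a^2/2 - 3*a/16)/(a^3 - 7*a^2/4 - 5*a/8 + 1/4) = a*(4*a + 3)/(2*(2*a^2 - 3*a - 2))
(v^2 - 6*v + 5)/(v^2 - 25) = (v - 1)/(v + 5)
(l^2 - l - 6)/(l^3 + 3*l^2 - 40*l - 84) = (l - 3)/(l^2 + l - 42)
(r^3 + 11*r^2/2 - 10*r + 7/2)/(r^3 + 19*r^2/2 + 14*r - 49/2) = (2*r - 1)/(2*r + 7)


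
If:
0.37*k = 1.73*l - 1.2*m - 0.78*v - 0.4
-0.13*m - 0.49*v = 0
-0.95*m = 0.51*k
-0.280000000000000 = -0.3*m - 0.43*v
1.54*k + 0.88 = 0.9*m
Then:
No Solution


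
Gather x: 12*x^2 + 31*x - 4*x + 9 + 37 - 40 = 12*x^2 + 27*x + 6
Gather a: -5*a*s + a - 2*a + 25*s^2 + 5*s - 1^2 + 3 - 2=a*(-5*s - 1) + 25*s^2 + 5*s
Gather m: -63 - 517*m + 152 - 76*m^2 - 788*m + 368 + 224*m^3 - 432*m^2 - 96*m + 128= 224*m^3 - 508*m^2 - 1401*m + 585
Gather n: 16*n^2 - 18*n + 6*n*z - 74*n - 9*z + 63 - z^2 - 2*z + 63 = 16*n^2 + n*(6*z - 92) - z^2 - 11*z + 126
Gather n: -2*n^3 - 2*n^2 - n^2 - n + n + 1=-2*n^3 - 3*n^2 + 1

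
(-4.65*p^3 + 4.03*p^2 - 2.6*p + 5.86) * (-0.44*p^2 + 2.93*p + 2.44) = 2.046*p^5 - 15.3977*p^4 + 1.6059*p^3 - 0.363200000000001*p^2 + 10.8258*p + 14.2984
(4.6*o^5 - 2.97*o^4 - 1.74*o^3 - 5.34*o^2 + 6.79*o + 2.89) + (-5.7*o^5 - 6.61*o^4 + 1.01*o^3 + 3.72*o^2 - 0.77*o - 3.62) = -1.1*o^5 - 9.58*o^4 - 0.73*o^3 - 1.62*o^2 + 6.02*o - 0.73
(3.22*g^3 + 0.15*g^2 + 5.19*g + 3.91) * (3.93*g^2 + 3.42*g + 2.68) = 12.6546*g^5 + 11.6019*g^4 + 29.5393*g^3 + 33.5181*g^2 + 27.2814*g + 10.4788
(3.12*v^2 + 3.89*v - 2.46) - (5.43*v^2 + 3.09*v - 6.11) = -2.31*v^2 + 0.8*v + 3.65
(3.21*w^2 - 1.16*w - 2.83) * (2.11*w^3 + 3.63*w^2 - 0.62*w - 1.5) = 6.7731*w^5 + 9.2047*w^4 - 12.1723*w^3 - 14.3687*w^2 + 3.4946*w + 4.245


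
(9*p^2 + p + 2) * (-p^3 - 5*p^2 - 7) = -9*p^5 - 46*p^4 - 7*p^3 - 73*p^2 - 7*p - 14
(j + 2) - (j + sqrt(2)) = 2 - sqrt(2)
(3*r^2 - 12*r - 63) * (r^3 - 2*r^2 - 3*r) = 3*r^5 - 18*r^4 - 48*r^3 + 162*r^2 + 189*r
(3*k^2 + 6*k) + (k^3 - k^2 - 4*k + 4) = k^3 + 2*k^2 + 2*k + 4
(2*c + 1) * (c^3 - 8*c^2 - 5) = 2*c^4 - 15*c^3 - 8*c^2 - 10*c - 5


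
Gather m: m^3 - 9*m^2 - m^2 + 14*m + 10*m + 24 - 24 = m^3 - 10*m^2 + 24*m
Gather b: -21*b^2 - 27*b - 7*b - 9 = -21*b^2 - 34*b - 9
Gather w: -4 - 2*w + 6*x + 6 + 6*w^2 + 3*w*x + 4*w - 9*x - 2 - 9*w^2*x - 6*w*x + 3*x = w^2*(6 - 9*x) + w*(2 - 3*x)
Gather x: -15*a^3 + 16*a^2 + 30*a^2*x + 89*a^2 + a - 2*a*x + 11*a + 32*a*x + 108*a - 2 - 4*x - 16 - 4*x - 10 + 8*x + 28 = -15*a^3 + 105*a^2 + 120*a + x*(30*a^2 + 30*a)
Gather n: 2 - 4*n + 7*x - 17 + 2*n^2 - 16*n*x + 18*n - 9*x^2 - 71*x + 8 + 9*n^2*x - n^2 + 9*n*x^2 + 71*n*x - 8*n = n^2*(9*x + 1) + n*(9*x^2 + 55*x + 6) - 9*x^2 - 64*x - 7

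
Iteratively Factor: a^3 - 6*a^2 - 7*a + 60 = (a - 4)*(a^2 - 2*a - 15) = (a - 5)*(a - 4)*(a + 3)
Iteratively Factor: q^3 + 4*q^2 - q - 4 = (q - 1)*(q^2 + 5*q + 4) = (q - 1)*(q + 4)*(q + 1)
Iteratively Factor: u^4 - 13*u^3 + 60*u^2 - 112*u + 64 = (u - 1)*(u^3 - 12*u^2 + 48*u - 64) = (u - 4)*(u - 1)*(u^2 - 8*u + 16) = (u - 4)^2*(u - 1)*(u - 4)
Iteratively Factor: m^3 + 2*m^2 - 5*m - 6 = (m + 1)*(m^2 + m - 6) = (m - 2)*(m + 1)*(m + 3)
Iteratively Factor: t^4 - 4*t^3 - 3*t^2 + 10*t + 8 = (t - 2)*(t^3 - 2*t^2 - 7*t - 4) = (t - 4)*(t - 2)*(t^2 + 2*t + 1) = (t - 4)*(t - 2)*(t + 1)*(t + 1)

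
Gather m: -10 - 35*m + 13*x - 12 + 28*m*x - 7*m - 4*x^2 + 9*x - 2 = m*(28*x - 42) - 4*x^2 + 22*x - 24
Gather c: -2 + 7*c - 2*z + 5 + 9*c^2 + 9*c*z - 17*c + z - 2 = 9*c^2 + c*(9*z - 10) - z + 1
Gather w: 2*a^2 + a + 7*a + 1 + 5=2*a^2 + 8*a + 6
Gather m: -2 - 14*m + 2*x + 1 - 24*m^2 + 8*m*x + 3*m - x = -24*m^2 + m*(8*x - 11) + x - 1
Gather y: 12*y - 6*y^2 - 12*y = -6*y^2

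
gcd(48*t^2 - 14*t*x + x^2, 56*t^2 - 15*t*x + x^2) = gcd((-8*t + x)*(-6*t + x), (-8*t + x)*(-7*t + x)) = -8*t + x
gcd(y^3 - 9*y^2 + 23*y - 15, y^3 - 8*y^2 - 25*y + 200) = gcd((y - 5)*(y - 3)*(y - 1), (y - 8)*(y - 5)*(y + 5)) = y - 5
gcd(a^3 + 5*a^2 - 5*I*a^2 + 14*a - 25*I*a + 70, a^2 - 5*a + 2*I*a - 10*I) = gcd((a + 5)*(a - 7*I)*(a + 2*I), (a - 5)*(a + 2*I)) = a + 2*I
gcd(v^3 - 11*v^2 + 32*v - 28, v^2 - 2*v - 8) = 1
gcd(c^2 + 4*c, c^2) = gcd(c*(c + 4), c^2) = c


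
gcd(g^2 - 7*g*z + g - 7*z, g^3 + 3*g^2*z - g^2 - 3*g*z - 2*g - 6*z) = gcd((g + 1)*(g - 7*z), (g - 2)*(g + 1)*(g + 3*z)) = g + 1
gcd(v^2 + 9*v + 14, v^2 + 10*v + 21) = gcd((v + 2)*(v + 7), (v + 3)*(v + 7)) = v + 7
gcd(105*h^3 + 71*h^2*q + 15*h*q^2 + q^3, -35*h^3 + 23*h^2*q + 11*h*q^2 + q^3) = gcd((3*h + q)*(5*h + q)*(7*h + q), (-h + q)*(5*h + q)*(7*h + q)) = 35*h^2 + 12*h*q + q^2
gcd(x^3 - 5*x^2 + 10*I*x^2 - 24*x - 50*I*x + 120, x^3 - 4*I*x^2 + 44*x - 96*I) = x + 6*I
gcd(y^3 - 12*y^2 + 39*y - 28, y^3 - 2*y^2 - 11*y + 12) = y^2 - 5*y + 4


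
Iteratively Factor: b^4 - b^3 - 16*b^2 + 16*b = (b)*(b^3 - b^2 - 16*b + 16) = b*(b - 4)*(b^2 + 3*b - 4) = b*(b - 4)*(b - 1)*(b + 4)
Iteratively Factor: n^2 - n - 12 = (n + 3)*(n - 4)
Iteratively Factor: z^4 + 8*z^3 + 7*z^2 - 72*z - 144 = (z + 4)*(z^3 + 4*z^2 - 9*z - 36) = (z + 4)^2*(z^2 - 9) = (z + 3)*(z + 4)^2*(z - 3)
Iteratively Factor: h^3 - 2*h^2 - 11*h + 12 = (h + 3)*(h^2 - 5*h + 4) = (h - 4)*(h + 3)*(h - 1)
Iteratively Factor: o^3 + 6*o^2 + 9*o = (o)*(o^2 + 6*o + 9) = o*(o + 3)*(o + 3)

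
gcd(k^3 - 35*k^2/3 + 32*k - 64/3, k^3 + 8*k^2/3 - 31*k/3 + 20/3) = k - 1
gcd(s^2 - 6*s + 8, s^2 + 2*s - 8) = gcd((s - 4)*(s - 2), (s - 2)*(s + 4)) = s - 2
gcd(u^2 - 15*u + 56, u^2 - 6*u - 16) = u - 8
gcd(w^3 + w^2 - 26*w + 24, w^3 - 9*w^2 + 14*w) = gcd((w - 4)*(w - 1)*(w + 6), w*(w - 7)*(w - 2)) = 1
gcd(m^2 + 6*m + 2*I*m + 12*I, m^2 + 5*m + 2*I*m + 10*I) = m + 2*I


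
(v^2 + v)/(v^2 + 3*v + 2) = v/(v + 2)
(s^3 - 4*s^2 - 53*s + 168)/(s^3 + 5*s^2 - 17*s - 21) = (s - 8)/(s + 1)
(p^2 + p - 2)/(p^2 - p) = (p + 2)/p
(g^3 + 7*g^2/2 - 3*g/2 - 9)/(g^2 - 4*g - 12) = (2*g^2 + 3*g - 9)/(2*(g - 6))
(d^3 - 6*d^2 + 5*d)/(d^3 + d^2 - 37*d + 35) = d/(d + 7)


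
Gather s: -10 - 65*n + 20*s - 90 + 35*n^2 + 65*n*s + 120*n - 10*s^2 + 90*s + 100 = 35*n^2 + 55*n - 10*s^2 + s*(65*n + 110)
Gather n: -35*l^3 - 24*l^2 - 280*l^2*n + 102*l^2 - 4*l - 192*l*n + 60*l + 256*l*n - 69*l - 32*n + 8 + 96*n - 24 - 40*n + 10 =-35*l^3 + 78*l^2 - 13*l + n*(-280*l^2 + 64*l + 24) - 6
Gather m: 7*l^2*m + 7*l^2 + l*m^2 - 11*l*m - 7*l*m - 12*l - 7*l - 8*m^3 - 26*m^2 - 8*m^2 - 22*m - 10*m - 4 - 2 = 7*l^2 - 19*l - 8*m^3 + m^2*(l - 34) + m*(7*l^2 - 18*l - 32) - 6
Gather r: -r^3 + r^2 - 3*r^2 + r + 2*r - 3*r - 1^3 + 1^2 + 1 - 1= -r^3 - 2*r^2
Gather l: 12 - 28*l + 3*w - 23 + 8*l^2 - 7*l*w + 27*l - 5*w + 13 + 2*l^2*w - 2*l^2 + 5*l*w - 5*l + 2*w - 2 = l^2*(2*w + 6) + l*(-2*w - 6)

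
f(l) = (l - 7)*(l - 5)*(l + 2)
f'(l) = (l - 7)*(l - 5) + (l - 7)*(l + 2) + (l - 5)*(l + 2) = 3*l^2 - 20*l + 11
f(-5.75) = -513.98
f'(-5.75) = 225.19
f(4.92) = 1.15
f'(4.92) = -14.78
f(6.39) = -7.11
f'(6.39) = 5.70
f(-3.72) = -160.78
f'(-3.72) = 126.92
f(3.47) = 29.54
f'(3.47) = -22.28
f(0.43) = 72.96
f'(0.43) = 2.95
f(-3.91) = -185.67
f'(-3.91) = 135.06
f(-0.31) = 65.60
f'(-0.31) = 17.49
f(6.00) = -8.00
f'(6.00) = -1.00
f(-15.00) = -5720.00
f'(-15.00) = 986.00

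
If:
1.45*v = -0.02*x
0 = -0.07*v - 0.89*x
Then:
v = 0.00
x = 0.00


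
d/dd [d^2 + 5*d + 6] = 2*d + 5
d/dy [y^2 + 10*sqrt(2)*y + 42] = 2*y + 10*sqrt(2)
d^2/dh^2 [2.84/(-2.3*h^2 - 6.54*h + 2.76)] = (30.0472*h^2 + 85.43856*h - 2.84*(4.6*h + 6.54)*(9.2*h + 13.08) - 36.05664)/(2.3*h^2 + 6.54*h - 2.76)^3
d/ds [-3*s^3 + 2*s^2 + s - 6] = -9*s^2 + 4*s + 1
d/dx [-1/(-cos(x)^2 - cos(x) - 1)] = (2*cos(x) + 1)*sin(x)/(cos(x)^2 + cos(x) + 1)^2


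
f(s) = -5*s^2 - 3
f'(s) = -10*s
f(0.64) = -5.05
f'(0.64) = -6.40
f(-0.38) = -3.72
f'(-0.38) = 3.80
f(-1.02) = -8.20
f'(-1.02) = 10.20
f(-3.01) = -48.30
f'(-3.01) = 30.10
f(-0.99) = -7.90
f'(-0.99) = 9.90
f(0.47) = -4.10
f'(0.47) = -4.70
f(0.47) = -4.10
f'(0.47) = -4.70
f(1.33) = -11.84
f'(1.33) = -13.30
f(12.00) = -723.00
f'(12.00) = -120.00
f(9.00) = -408.00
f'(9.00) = -90.00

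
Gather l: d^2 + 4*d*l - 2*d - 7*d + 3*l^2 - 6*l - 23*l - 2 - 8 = d^2 - 9*d + 3*l^2 + l*(4*d - 29) - 10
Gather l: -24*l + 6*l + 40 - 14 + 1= 27 - 18*l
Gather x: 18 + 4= 22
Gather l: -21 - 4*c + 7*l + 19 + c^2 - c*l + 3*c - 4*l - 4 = c^2 - c + l*(3 - c) - 6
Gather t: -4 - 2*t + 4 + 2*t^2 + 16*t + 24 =2*t^2 + 14*t + 24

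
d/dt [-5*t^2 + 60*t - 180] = 60 - 10*t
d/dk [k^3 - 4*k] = 3*k^2 - 4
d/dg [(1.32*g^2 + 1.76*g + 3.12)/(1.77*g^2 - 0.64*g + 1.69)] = (-3.96*g^2 - 6.5832*g + 4.9712)/(3.1329*g^4 - 2.2656*g^3 + 6.3922*g^2 - 2.1632*g + 2.8561)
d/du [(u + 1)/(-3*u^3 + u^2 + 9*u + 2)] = (-3*u^3 + u^2 + 9*u - (u + 1)*(-9*u^2 + 2*u + 9) + 2)/(-3*u^3 + u^2 + 9*u + 2)^2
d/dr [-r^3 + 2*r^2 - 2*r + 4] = -3*r^2 + 4*r - 2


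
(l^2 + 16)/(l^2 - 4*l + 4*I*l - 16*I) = (l - 4*I)/(l - 4)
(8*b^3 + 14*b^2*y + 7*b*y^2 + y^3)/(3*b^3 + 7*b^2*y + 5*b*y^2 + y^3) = (8*b^2 + 6*b*y + y^2)/(3*b^2 + 4*b*y + y^2)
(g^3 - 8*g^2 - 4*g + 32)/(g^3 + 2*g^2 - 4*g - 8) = (g - 8)/(g + 2)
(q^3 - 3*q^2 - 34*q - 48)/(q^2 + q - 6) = (q^2 - 6*q - 16)/(q - 2)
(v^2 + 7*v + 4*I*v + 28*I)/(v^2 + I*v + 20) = (v^2 + v*(7 + 4*I) + 28*I)/(v^2 + I*v + 20)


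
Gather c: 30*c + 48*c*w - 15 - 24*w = c*(48*w + 30) - 24*w - 15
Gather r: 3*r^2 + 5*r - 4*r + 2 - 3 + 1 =3*r^2 + r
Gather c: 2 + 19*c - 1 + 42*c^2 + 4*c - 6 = 42*c^2 + 23*c - 5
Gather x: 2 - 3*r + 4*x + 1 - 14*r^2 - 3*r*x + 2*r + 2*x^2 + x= -14*r^2 - r + 2*x^2 + x*(5 - 3*r) + 3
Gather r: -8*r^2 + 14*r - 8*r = -8*r^2 + 6*r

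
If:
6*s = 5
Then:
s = 5/6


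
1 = 1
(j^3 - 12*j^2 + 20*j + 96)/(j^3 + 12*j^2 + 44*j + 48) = (j^2 - 14*j + 48)/(j^2 + 10*j + 24)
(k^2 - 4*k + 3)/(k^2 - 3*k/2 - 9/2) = 2*(k - 1)/(2*k + 3)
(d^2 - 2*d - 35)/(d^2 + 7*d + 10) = (d - 7)/(d + 2)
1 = 1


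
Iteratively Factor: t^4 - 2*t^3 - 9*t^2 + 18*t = (t - 3)*(t^3 + t^2 - 6*t) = (t - 3)*(t + 3)*(t^2 - 2*t) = t*(t - 3)*(t + 3)*(t - 2)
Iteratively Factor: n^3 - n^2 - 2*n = (n)*(n^2 - n - 2) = n*(n + 1)*(n - 2)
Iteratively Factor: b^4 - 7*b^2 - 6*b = (b)*(b^3 - 7*b - 6) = b*(b + 1)*(b^2 - b - 6) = b*(b + 1)*(b + 2)*(b - 3)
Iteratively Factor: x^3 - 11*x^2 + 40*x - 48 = (x - 4)*(x^2 - 7*x + 12) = (x - 4)*(x - 3)*(x - 4)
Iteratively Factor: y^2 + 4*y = (y)*(y + 4)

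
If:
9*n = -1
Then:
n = -1/9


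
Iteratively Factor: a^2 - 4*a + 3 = (a - 3)*(a - 1)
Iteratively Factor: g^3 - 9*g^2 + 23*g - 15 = (g - 1)*(g^2 - 8*g + 15) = (g - 3)*(g - 1)*(g - 5)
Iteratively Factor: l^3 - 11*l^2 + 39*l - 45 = (l - 3)*(l^2 - 8*l + 15) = (l - 3)^2*(l - 5)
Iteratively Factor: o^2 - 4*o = (o - 4)*(o)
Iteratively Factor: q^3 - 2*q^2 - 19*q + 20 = (q - 1)*(q^2 - q - 20) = (q - 5)*(q - 1)*(q + 4)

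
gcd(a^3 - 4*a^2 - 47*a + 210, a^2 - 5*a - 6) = a - 6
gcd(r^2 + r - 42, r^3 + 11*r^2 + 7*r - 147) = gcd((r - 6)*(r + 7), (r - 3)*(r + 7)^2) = r + 7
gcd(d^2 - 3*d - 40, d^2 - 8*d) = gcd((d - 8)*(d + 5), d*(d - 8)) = d - 8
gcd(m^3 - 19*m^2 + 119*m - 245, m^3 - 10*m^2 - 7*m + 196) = m^2 - 14*m + 49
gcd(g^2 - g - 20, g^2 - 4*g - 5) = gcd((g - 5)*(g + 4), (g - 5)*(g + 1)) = g - 5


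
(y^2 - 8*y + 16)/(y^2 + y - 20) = (y - 4)/(y + 5)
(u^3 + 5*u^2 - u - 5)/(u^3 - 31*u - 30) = (u - 1)/(u - 6)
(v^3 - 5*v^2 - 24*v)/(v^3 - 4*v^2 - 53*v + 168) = v*(v + 3)/(v^2 + 4*v - 21)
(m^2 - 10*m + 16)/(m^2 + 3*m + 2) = (m^2 - 10*m + 16)/(m^2 + 3*m + 2)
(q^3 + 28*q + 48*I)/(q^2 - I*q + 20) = (q^2 - 4*I*q + 12)/(q - 5*I)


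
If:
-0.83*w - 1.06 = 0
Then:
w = -1.28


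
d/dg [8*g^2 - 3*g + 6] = 16*g - 3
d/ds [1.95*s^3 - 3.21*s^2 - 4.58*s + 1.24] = 5.85*s^2 - 6.42*s - 4.58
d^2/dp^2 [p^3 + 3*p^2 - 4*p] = 6*p + 6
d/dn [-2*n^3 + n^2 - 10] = 2*n*(1 - 3*n)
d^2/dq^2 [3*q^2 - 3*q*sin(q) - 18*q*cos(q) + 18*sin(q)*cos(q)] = 3*q*sin(q) + 18*q*cos(q) + 36*sin(q) - 36*sin(2*q) - 6*cos(q) + 6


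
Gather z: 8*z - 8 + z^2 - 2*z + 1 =z^2 + 6*z - 7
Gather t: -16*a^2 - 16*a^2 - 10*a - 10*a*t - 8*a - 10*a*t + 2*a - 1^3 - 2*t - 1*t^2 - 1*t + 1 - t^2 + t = -32*a^2 - 16*a - 2*t^2 + t*(-20*a - 2)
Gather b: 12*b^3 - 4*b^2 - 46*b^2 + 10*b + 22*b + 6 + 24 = 12*b^3 - 50*b^2 + 32*b + 30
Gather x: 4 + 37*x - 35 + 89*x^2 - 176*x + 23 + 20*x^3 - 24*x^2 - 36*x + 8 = 20*x^3 + 65*x^2 - 175*x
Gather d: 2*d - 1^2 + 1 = 2*d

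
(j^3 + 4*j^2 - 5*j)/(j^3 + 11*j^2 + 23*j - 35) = j/(j + 7)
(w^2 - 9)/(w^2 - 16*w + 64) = (w^2 - 9)/(w^2 - 16*w + 64)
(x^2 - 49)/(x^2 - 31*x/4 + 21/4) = 4*(x + 7)/(4*x - 3)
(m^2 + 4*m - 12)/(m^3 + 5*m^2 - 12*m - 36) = (m - 2)/(m^2 - m - 6)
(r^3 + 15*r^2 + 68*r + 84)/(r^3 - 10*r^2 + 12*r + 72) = (r^2 + 13*r + 42)/(r^2 - 12*r + 36)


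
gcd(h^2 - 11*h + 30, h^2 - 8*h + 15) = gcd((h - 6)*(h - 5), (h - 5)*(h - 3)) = h - 5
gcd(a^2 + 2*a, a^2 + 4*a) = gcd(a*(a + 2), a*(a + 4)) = a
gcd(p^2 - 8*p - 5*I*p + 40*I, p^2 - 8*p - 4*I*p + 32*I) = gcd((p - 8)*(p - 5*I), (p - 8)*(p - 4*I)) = p - 8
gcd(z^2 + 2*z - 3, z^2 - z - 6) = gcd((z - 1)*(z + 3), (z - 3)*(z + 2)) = 1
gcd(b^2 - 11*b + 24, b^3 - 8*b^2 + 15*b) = b - 3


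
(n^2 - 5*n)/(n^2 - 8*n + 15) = n/(n - 3)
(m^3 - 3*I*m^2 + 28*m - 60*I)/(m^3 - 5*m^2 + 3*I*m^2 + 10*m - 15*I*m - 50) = (m - 6*I)/(m - 5)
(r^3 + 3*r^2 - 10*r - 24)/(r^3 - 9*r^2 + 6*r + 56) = (r^2 + r - 12)/(r^2 - 11*r + 28)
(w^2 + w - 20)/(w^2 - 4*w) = (w + 5)/w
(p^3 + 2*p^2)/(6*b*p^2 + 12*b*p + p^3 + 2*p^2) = p/(6*b + p)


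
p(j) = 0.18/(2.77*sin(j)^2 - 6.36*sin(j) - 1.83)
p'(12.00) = 0.25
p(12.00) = 0.08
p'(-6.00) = 0.07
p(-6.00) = -0.05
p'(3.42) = -84.45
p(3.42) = 1.42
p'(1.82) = -0.00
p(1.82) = -0.03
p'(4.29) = -0.02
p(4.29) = 0.03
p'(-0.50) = 0.41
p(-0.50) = 0.10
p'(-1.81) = -0.01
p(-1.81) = 0.03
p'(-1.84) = -0.01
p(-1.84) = 0.03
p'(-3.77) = -0.02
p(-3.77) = -0.04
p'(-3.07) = -0.65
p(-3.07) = -0.13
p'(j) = 0.18*(-5.54*sin(j)*cos(j) + 6.36*cos(j))/(2.77*sin(j)^2 - 6.36*sin(j) - 1.83)^2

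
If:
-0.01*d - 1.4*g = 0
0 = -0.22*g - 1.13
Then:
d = 719.09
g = -5.14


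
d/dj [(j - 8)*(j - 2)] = 2*j - 10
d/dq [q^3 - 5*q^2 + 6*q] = 3*q^2 - 10*q + 6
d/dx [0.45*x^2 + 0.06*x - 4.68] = 0.9*x + 0.06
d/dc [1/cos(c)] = sin(c)/cos(c)^2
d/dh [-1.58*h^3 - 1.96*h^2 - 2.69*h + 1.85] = -4.74*h^2 - 3.92*h - 2.69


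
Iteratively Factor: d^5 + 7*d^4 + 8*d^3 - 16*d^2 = (d + 4)*(d^4 + 3*d^3 - 4*d^2) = d*(d + 4)*(d^3 + 3*d^2 - 4*d) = d*(d + 4)^2*(d^2 - d) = d^2*(d + 4)^2*(d - 1)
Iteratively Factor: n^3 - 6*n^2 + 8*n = (n - 2)*(n^2 - 4*n) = n*(n - 2)*(n - 4)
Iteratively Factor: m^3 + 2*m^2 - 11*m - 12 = (m + 4)*(m^2 - 2*m - 3) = (m - 3)*(m + 4)*(m + 1)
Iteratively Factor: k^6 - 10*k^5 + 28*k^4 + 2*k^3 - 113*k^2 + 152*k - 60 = (k - 5)*(k^5 - 5*k^4 + 3*k^3 + 17*k^2 - 28*k + 12) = (k - 5)*(k + 2)*(k^4 - 7*k^3 + 17*k^2 - 17*k + 6) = (k - 5)*(k - 1)*(k + 2)*(k^3 - 6*k^2 + 11*k - 6) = (k - 5)*(k - 2)*(k - 1)*(k + 2)*(k^2 - 4*k + 3) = (k - 5)*(k - 3)*(k - 2)*(k - 1)*(k + 2)*(k - 1)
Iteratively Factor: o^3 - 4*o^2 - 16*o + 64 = (o - 4)*(o^2 - 16) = (o - 4)*(o + 4)*(o - 4)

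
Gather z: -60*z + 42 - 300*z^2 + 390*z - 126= -300*z^2 + 330*z - 84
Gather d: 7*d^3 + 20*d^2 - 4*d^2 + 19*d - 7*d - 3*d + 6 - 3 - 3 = 7*d^3 + 16*d^2 + 9*d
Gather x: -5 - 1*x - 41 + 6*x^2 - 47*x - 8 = 6*x^2 - 48*x - 54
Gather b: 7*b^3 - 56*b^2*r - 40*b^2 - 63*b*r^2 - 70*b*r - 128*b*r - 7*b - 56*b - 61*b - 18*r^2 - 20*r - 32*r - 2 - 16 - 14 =7*b^3 + b^2*(-56*r - 40) + b*(-63*r^2 - 198*r - 124) - 18*r^2 - 52*r - 32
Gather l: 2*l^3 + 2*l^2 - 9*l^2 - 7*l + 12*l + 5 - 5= 2*l^3 - 7*l^2 + 5*l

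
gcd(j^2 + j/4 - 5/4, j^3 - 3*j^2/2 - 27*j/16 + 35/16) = j^2 + j/4 - 5/4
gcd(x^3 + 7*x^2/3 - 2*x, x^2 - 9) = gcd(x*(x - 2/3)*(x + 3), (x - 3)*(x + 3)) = x + 3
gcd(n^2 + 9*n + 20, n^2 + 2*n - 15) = n + 5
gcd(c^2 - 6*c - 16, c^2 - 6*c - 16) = c^2 - 6*c - 16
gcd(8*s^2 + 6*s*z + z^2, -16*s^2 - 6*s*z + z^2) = 2*s + z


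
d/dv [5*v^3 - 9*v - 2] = 15*v^2 - 9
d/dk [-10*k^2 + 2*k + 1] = 2 - 20*k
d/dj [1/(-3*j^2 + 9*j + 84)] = (2*j - 3)/(3*(-j^2 + 3*j + 28)^2)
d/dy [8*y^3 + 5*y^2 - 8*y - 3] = 24*y^2 + 10*y - 8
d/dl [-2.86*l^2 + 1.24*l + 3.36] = 1.24 - 5.72*l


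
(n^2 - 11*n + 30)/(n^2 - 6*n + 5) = (n - 6)/(n - 1)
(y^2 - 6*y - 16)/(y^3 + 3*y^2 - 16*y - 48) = (y^2 - 6*y - 16)/(y^3 + 3*y^2 - 16*y - 48)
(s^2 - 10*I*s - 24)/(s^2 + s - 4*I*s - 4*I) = (s - 6*I)/(s + 1)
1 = 1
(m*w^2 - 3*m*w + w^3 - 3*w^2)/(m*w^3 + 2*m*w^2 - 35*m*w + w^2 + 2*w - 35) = w*(m*w - 3*m + w^2 - 3*w)/(m*w^3 + 2*m*w^2 - 35*m*w + w^2 + 2*w - 35)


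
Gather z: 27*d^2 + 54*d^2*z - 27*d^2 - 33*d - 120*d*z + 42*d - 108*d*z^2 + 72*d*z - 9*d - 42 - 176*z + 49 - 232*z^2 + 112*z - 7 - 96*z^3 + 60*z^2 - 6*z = -96*z^3 + z^2*(-108*d - 172) + z*(54*d^2 - 48*d - 70)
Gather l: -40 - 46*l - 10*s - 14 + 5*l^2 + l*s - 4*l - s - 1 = 5*l^2 + l*(s - 50) - 11*s - 55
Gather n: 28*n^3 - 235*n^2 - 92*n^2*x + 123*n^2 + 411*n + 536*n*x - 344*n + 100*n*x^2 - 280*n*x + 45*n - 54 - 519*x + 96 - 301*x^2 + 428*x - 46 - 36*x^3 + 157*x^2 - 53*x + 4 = 28*n^3 + n^2*(-92*x - 112) + n*(100*x^2 + 256*x + 112) - 36*x^3 - 144*x^2 - 144*x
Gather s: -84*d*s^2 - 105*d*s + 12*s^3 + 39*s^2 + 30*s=12*s^3 + s^2*(39 - 84*d) + s*(30 - 105*d)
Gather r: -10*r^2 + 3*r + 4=-10*r^2 + 3*r + 4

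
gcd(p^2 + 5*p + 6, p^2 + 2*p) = p + 2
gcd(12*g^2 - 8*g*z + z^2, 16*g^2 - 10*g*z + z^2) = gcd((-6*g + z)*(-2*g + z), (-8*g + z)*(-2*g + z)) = -2*g + z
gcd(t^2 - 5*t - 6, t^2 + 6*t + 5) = t + 1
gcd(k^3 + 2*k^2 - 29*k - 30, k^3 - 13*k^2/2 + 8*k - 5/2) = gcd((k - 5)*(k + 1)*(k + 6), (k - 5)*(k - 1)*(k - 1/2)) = k - 5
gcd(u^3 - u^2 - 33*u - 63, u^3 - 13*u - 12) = u + 3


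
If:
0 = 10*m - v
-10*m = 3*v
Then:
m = 0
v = 0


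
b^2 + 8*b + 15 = (b + 3)*(b + 5)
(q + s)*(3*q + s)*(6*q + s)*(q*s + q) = 18*q^4*s + 18*q^4 + 27*q^3*s^2 + 27*q^3*s + 10*q^2*s^3 + 10*q^2*s^2 + q*s^4 + q*s^3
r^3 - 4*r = r*(r - 2)*(r + 2)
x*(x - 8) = x^2 - 8*x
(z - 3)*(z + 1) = z^2 - 2*z - 3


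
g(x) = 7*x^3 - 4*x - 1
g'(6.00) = 752.00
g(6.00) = 1487.00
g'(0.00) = -4.00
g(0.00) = -1.00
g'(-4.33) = 389.73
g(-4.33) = -551.96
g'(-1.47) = 41.38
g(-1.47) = -17.36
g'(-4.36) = 395.20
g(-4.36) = -563.73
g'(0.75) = 7.81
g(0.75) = -1.05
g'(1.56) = 47.11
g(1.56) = 19.33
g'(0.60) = 3.56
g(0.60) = -1.89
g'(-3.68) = 280.39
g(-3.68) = -335.13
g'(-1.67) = 54.57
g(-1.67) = -26.92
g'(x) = 21*x^2 - 4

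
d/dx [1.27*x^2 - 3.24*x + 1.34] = 2.54*x - 3.24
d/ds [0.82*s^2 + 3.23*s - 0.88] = 1.64*s + 3.23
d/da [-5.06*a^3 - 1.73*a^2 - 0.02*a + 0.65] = -15.18*a^2 - 3.46*a - 0.02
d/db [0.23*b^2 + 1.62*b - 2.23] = 0.46*b + 1.62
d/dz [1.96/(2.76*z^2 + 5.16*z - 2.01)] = (-10.8192*z - 10.1136)/(2.76*z^2 + 5.16*z - 2.01)^2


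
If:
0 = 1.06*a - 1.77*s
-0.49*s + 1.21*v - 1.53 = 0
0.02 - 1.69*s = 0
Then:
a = 0.02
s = 0.01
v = 1.27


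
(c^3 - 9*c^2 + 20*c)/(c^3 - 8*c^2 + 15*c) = (c - 4)/(c - 3)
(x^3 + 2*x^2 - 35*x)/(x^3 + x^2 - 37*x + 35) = x/(x - 1)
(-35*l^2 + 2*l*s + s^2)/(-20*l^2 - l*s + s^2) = (7*l + s)/(4*l + s)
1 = 1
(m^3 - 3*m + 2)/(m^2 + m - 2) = m - 1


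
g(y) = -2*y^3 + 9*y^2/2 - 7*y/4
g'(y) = -6*y^2 + 9*y - 7/4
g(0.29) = -0.18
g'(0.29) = 0.36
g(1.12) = 0.87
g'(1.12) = 0.80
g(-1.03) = 8.76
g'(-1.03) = -17.39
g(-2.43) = 59.52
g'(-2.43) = -59.05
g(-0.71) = 4.23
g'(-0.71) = -11.16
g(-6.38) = 713.72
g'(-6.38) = -303.40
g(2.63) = -9.86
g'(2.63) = -19.58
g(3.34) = -30.16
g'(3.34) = -38.62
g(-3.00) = 99.75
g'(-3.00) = -82.75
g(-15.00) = 7788.75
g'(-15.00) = -1486.75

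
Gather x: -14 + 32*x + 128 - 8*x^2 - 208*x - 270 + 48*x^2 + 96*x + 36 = 40*x^2 - 80*x - 120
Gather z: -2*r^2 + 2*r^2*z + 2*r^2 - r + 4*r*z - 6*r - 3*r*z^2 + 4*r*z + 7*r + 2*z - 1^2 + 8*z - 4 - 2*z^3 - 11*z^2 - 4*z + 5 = -2*z^3 + z^2*(-3*r - 11) + z*(2*r^2 + 8*r + 6)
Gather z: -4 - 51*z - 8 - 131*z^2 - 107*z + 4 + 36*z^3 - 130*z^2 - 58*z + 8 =36*z^3 - 261*z^2 - 216*z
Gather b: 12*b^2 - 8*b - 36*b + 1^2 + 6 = 12*b^2 - 44*b + 7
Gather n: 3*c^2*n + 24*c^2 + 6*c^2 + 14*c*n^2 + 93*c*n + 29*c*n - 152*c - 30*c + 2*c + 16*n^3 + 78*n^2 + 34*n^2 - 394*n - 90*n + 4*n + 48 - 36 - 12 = 30*c^2 - 180*c + 16*n^3 + n^2*(14*c + 112) + n*(3*c^2 + 122*c - 480)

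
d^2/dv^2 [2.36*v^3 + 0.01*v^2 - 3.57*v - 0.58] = 14.16*v + 0.02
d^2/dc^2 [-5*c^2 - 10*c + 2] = -10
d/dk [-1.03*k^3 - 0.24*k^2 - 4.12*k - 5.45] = -3.09*k^2 - 0.48*k - 4.12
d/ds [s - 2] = 1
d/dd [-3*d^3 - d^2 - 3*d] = -9*d^2 - 2*d - 3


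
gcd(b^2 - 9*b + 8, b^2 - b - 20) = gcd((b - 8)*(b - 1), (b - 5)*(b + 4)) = 1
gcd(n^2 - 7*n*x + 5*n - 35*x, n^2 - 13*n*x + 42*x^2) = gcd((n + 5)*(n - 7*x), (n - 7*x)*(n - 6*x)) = -n + 7*x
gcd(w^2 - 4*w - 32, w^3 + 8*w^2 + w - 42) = 1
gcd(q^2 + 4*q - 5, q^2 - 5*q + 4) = q - 1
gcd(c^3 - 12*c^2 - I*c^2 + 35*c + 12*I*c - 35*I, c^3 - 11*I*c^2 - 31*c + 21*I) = c - I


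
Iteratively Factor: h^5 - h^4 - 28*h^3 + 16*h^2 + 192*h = (h)*(h^4 - h^3 - 28*h^2 + 16*h + 192) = h*(h - 4)*(h^3 + 3*h^2 - 16*h - 48) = h*(h - 4)^2*(h^2 + 7*h + 12) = h*(h - 4)^2*(h + 3)*(h + 4)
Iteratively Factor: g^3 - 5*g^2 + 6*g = (g)*(g^2 - 5*g + 6) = g*(g - 2)*(g - 3)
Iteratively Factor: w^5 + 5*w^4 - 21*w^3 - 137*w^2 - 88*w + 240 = (w + 4)*(w^4 + w^3 - 25*w^2 - 37*w + 60) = (w + 3)*(w + 4)*(w^3 - 2*w^2 - 19*w + 20) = (w - 1)*(w + 3)*(w + 4)*(w^2 - w - 20) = (w - 5)*(w - 1)*(w + 3)*(w + 4)*(w + 4)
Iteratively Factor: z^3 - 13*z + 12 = (z - 1)*(z^2 + z - 12) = (z - 1)*(z + 4)*(z - 3)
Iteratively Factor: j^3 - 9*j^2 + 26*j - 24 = (j - 4)*(j^2 - 5*j + 6) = (j - 4)*(j - 2)*(j - 3)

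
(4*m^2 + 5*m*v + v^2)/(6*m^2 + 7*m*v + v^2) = (4*m + v)/(6*m + v)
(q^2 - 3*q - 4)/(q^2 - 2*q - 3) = (q - 4)/(q - 3)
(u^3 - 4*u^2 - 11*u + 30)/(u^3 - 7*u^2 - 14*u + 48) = (u - 5)/(u - 8)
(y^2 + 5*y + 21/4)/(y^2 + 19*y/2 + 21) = (y + 3/2)/(y + 6)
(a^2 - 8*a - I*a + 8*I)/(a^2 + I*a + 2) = (a - 8)/(a + 2*I)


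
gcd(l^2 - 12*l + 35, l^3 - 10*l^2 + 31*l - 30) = l - 5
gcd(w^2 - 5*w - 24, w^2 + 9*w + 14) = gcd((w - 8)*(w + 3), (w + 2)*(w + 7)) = 1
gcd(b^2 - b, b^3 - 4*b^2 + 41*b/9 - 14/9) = b - 1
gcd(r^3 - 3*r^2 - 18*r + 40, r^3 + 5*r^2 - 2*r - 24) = r^2 + 2*r - 8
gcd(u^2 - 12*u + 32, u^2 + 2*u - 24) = u - 4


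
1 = 1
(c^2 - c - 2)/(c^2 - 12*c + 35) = (c^2 - c - 2)/(c^2 - 12*c + 35)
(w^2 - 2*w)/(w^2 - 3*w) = (w - 2)/(w - 3)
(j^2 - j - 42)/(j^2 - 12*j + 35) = (j + 6)/(j - 5)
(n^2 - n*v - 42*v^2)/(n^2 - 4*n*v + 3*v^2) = (n^2 - n*v - 42*v^2)/(n^2 - 4*n*v + 3*v^2)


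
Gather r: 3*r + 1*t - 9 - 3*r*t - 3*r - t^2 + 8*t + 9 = -3*r*t - t^2 + 9*t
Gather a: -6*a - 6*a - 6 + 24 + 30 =48 - 12*a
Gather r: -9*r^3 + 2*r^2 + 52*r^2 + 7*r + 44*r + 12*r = -9*r^3 + 54*r^2 + 63*r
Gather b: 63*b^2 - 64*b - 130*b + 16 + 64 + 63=63*b^2 - 194*b + 143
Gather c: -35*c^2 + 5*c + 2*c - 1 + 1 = -35*c^2 + 7*c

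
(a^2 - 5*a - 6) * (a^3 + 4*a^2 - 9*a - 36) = a^5 - a^4 - 35*a^3 - 15*a^2 + 234*a + 216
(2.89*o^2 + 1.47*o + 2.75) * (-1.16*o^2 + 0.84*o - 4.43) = -3.3524*o^4 + 0.7224*o^3 - 14.7579*o^2 - 4.2021*o - 12.1825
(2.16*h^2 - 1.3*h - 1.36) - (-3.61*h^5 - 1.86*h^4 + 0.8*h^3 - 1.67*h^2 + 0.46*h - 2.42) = 3.61*h^5 + 1.86*h^4 - 0.8*h^3 + 3.83*h^2 - 1.76*h + 1.06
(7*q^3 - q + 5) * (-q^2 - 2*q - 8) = -7*q^5 - 14*q^4 - 55*q^3 - 3*q^2 - 2*q - 40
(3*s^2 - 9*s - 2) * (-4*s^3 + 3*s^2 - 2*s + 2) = -12*s^5 + 45*s^4 - 25*s^3 + 18*s^2 - 14*s - 4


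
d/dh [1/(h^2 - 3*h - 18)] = (3 - 2*h)/(-h^2 + 3*h + 18)^2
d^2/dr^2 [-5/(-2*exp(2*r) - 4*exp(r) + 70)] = 5*(4*(exp(r) + 1)^2*exp(r) - (2*exp(r) + 1)*(exp(2*r) + 2*exp(r) - 35))*exp(r)/(exp(2*r) + 2*exp(r) - 35)^3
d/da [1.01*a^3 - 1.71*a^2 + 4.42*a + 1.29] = 3.03*a^2 - 3.42*a + 4.42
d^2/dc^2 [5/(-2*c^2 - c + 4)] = 10*(4*c^2 + 2*c - (4*c + 1)^2 - 8)/(2*c^2 + c - 4)^3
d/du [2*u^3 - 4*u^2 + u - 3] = 6*u^2 - 8*u + 1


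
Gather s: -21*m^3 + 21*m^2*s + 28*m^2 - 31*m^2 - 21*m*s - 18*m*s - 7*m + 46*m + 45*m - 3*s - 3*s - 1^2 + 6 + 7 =-21*m^3 - 3*m^2 + 84*m + s*(21*m^2 - 39*m - 6) + 12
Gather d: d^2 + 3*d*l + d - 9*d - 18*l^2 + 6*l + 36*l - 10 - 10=d^2 + d*(3*l - 8) - 18*l^2 + 42*l - 20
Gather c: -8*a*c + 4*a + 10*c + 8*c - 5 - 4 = 4*a + c*(18 - 8*a) - 9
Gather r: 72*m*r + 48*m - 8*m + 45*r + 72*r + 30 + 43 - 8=40*m + r*(72*m + 117) + 65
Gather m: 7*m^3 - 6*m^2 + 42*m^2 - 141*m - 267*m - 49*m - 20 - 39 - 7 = 7*m^3 + 36*m^2 - 457*m - 66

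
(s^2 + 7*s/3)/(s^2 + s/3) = (3*s + 7)/(3*s + 1)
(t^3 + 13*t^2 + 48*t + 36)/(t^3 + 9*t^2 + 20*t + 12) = (t + 6)/(t + 2)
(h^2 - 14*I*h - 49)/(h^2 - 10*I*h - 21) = (h - 7*I)/(h - 3*I)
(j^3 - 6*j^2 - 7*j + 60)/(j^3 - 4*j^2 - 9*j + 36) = (j - 5)/(j - 3)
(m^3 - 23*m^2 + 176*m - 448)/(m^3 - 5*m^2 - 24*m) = (m^2 - 15*m + 56)/(m*(m + 3))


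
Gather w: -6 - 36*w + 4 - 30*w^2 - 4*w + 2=-30*w^2 - 40*w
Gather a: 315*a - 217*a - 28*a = 70*a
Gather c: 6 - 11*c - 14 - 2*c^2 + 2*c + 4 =-2*c^2 - 9*c - 4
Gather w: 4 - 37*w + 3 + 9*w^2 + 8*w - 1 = 9*w^2 - 29*w + 6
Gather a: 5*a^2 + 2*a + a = 5*a^2 + 3*a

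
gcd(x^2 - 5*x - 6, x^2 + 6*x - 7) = 1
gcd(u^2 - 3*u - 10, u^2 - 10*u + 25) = u - 5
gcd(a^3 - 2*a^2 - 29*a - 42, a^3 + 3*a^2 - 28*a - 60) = a + 2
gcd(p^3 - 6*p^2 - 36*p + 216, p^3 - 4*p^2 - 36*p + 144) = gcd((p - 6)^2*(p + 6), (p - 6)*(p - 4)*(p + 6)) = p^2 - 36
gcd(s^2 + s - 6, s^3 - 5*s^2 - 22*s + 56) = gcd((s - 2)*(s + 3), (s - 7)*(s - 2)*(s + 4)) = s - 2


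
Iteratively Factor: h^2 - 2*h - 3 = (h + 1)*(h - 3)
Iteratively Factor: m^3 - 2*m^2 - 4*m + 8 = (m - 2)*(m^2 - 4) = (m - 2)^2*(m + 2)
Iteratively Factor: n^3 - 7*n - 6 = (n - 3)*(n^2 + 3*n + 2) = (n - 3)*(n + 2)*(n + 1)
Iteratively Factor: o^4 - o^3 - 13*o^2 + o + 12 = (o + 3)*(o^3 - 4*o^2 - o + 4) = (o - 1)*(o + 3)*(o^2 - 3*o - 4) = (o - 1)*(o + 1)*(o + 3)*(o - 4)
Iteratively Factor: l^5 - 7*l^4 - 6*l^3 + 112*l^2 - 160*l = (l - 4)*(l^4 - 3*l^3 - 18*l^2 + 40*l) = (l - 4)*(l - 2)*(l^3 - l^2 - 20*l) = (l - 5)*(l - 4)*(l - 2)*(l^2 + 4*l) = (l - 5)*(l - 4)*(l - 2)*(l + 4)*(l)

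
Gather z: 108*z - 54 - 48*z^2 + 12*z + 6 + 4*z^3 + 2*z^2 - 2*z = 4*z^3 - 46*z^2 + 118*z - 48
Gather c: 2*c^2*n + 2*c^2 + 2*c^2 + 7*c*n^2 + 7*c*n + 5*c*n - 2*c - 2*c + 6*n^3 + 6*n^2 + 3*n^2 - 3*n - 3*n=c^2*(2*n + 4) + c*(7*n^2 + 12*n - 4) + 6*n^3 + 9*n^2 - 6*n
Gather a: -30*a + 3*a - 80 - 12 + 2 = -27*a - 90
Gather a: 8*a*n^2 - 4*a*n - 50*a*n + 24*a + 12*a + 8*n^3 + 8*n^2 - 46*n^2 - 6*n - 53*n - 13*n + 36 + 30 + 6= a*(8*n^2 - 54*n + 36) + 8*n^3 - 38*n^2 - 72*n + 72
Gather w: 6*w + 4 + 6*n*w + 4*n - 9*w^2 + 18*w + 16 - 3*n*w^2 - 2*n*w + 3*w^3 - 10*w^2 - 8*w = 4*n + 3*w^3 + w^2*(-3*n - 19) + w*(4*n + 16) + 20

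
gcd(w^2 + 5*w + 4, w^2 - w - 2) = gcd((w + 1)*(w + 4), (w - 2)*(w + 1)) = w + 1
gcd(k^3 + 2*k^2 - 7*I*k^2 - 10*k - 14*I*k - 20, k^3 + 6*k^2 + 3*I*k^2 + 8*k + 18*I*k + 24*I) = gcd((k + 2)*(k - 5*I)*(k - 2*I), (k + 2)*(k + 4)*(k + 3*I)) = k + 2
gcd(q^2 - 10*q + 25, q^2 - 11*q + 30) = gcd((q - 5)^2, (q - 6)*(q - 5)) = q - 5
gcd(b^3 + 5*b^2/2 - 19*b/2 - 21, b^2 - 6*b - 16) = b + 2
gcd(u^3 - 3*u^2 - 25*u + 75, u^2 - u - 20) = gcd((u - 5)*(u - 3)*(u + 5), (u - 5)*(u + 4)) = u - 5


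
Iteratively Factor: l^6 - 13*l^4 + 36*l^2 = (l - 2)*(l^5 + 2*l^4 - 9*l^3 - 18*l^2) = l*(l - 2)*(l^4 + 2*l^3 - 9*l^2 - 18*l) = l*(l - 3)*(l - 2)*(l^3 + 5*l^2 + 6*l) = l*(l - 3)*(l - 2)*(l + 3)*(l^2 + 2*l) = l^2*(l - 3)*(l - 2)*(l + 3)*(l + 2)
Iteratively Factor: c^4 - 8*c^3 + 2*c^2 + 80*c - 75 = (c + 3)*(c^3 - 11*c^2 + 35*c - 25) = (c - 1)*(c + 3)*(c^2 - 10*c + 25) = (c - 5)*(c - 1)*(c + 3)*(c - 5)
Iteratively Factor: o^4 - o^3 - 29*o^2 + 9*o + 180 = (o + 3)*(o^3 - 4*o^2 - 17*o + 60) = (o - 3)*(o + 3)*(o^2 - o - 20) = (o - 3)*(o + 3)*(o + 4)*(o - 5)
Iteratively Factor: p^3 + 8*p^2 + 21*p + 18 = (p + 3)*(p^2 + 5*p + 6) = (p + 2)*(p + 3)*(p + 3)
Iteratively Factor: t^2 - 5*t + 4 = (t - 4)*(t - 1)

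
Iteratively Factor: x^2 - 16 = (x + 4)*(x - 4)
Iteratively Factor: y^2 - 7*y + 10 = (y - 5)*(y - 2)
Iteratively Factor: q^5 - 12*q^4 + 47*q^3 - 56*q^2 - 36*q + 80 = (q - 2)*(q^4 - 10*q^3 + 27*q^2 - 2*q - 40) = (q - 5)*(q - 2)*(q^3 - 5*q^2 + 2*q + 8) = (q - 5)*(q - 2)*(q + 1)*(q^2 - 6*q + 8) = (q - 5)*(q - 2)^2*(q + 1)*(q - 4)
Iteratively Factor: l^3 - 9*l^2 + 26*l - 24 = (l - 2)*(l^2 - 7*l + 12) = (l - 3)*(l - 2)*(l - 4)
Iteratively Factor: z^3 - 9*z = (z)*(z^2 - 9) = z*(z + 3)*(z - 3)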